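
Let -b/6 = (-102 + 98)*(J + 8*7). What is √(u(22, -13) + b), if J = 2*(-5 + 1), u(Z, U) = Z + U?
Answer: 3*√129 ≈ 34.073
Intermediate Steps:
u(Z, U) = U + Z
J = -8 (J = 2*(-4) = -8)
b = 1152 (b = -6*(-102 + 98)*(-8 + 8*7) = -(-24)*(-8 + 56) = -(-24)*48 = -6*(-192) = 1152)
√(u(22, -13) + b) = √((-13 + 22) + 1152) = √(9 + 1152) = √1161 = 3*√129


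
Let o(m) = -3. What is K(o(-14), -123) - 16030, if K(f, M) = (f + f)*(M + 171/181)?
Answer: -2768878/181 ≈ -15298.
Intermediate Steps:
K(f, M) = 2*f*(171/181 + M) (K(f, M) = (2*f)*(M + 171*(1/181)) = (2*f)*(M + 171/181) = (2*f)*(171/181 + M) = 2*f*(171/181 + M))
K(o(-14), -123) - 16030 = (2/181)*(-3)*(171 + 181*(-123)) - 16030 = (2/181)*(-3)*(171 - 22263) - 16030 = (2/181)*(-3)*(-22092) - 16030 = 132552/181 - 16030 = -2768878/181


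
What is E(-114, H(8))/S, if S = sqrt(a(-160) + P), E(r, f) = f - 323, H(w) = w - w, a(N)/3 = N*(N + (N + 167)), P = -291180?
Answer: 17*I*sqrt(54435)/5730 ≈ 0.6922*I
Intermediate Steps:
a(N) = 3*N*(167 + 2*N) (a(N) = 3*(N*(N + (N + 167))) = 3*(N*(N + (167 + N))) = 3*(N*(167 + 2*N)) = 3*N*(167 + 2*N))
H(w) = 0
E(r, f) = -323 + f
S = 2*I*sqrt(54435) (S = sqrt(3*(-160)*(167 + 2*(-160)) - 291180) = sqrt(3*(-160)*(167 - 320) - 291180) = sqrt(3*(-160)*(-153) - 291180) = sqrt(73440 - 291180) = sqrt(-217740) = 2*I*sqrt(54435) ≈ 466.63*I)
E(-114, H(8))/S = (-323 + 0)/((2*I*sqrt(54435))) = -(-17)*I*sqrt(54435)/5730 = 17*I*sqrt(54435)/5730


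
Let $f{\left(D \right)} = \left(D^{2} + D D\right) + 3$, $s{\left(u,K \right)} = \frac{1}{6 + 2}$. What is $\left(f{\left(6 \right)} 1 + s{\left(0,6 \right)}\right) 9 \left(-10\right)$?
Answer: $- \frac{27045}{4} \approx -6761.3$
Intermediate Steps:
$s{\left(u,K \right)} = \frac{1}{8}$
$f{\left(D \right)} = 3 + 2 D^{2}$ ($f{\left(D \right)} = \left(D^{2} + D^{2}\right) + 3 = 2 D^{2} + 3 = 3 + 2 D^{2}$)
$\left(f{\left(6 \right)} 1 + s{\left(0,6 \right)}\right) 9 \left(-10\right) = \left(\left(3 + 2 \cdot 6^{2}\right) 1 + \frac{1}{8}\right) 9 \left(-10\right) = \left(\left(3 + 2 \cdot 36\right) 1 + \frac{1}{8}\right) 9 \left(-10\right) = \left(\left(3 + 72\right) 1 + \frac{1}{8}\right) 9 \left(-10\right) = \left(75 \cdot 1 + \frac{1}{8}\right) 9 \left(-10\right) = \left(75 + \frac{1}{8}\right) 9 \left(-10\right) = \frac{601}{8} \cdot 9 \left(-10\right) = \frac{5409}{8} \left(-10\right) = - \frac{27045}{4}$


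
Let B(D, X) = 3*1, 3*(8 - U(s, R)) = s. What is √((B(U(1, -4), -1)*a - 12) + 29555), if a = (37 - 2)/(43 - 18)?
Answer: 2*√184670/5 ≈ 171.89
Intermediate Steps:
U(s, R) = 8 - s/3
a = 7/5 (a = 35/25 = 35*(1/25) = 7/5 ≈ 1.4000)
B(D, X) = 3
√((B(U(1, -4), -1)*a - 12) + 29555) = √((3*(7/5) - 12) + 29555) = √((21/5 - 12) + 29555) = √(-39/5 + 29555) = √(147736/5) = 2*√184670/5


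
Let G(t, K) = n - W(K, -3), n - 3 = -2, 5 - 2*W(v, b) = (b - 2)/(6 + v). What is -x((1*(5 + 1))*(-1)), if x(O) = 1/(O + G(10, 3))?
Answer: 9/70 ≈ 0.12857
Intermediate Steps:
W(v, b) = 5/2 - (-2 + b)/(2*(6 + v)) (W(v, b) = 5/2 - (b - 2)/(2*(6 + v)) = 5/2 - (-2 + b)/(2*(6 + v)))
n = 1 (n = 3 - 2 = 1)
G(t, K) = 1 - (35 + 5*K)/(2*(6 + K)) (G(t, K) = 1 - (32 - 1*(-3) + 5*K)/(2*(6 + K)) = 1 - (32 + 3 + 5*K)/(2*(6 + K)) = 1 - (35 + 5*K)/(2*(6 + K)))
x(O) = 1/(-16/9 + O) (x(O) = 1/(O + (-23 - 3*3)/(2*(6 + 3))) = 1/(O + (½)*(-23 - 9)/9) = 1/(O + (½)*(⅑)*(-32)) = 1/(O - 16/9) = 1/(-16/9 + O))
-x((1*(5 + 1))*(-1)) = -9/(-16 + 9*((1*(5 + 1))*(-1))) = -9/(-16 + 9*((1*6)*(-1))) = -9/(-16 + 9*(6*(-1))) = -9/(-16 + 9*(-6)) = -9/(-16 - 54) = -9/(-70) = -9*(-1)/70 = -1*(-9/70) = 9/70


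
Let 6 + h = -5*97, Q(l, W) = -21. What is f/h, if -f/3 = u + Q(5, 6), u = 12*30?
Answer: 1017/491 ≈ 2.0713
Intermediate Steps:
u = 360
f = -1017 (f = -3*(360 - 21) = -3*339 = -1017)
h = -491 (h = -6 - 5*97 = -6 - 485 = -491)
f/h = -1017/(-491) = -1017*(-1/491) = 1017/491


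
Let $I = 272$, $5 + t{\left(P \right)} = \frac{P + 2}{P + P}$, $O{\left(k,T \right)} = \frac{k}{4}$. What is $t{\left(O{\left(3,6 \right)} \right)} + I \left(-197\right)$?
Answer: $- \frac{321523}{6} \approx -53587.0$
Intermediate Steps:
$O{\left(k,T \right)} = \frac{k}{4}$ ($O{\left(k,T \right)} = k \frac{1}{4} = \frac{k}{4}$)
$t{\left(P \right)} = -5 + \frac{2 + P}{2 P}$ ($t{\left(P \right)} = -5 + \frac{P + 2}{P + P} = -5 + \frac{2 + P}{2 P}$)
$t{\left(O{\left(3,6 \right)} \right)} + I \left(-197\right) = \left(- \frac{9}{2} + \frac{1}{\frac{1}{4} \cdot 3}\right) + 272 \left(-197\right) = \left(- \frac{9}{2} + \frac{1}{\frac{3}{4}}\right) - 53584 = \left(- \frac{9}{2} + \frac{4}{3}\right) - 53584 = - \frac{19}{6} - 53584 = - \frac{321523}{6}$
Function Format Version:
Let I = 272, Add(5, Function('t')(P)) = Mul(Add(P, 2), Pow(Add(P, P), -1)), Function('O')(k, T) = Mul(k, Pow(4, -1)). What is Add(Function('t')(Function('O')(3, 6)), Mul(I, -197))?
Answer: Rational(-321523, 6) ≈ -53587.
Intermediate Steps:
Function('O')(k, T) = Mul(Rational(1, 4), k) (Function('O')(k, T) = Mul(k, Rational(1, 4)) = Mul(Rational(1, 4), k))
Function('t')(P) = Add(-5, Mul(Rational(1, 2), Pow(P, -1), Add(2, P))) (Function('t')(P) = Add(-5, Mul(Add(P, 2), Pow(Add(P, P), -1))) = Add(-5, Mul(Add(2, P), Pow(Mul(2, P), -1))) = Add(-5, Mul(Add(2, P), Mul(Rational(1, 2), Pow(P, -1)))) = Add(-5, Mul(Rational(1, 2), Pow(P, -1), Add(2, P))))
Add(Function('t')(Function('O')(3, 6)), Mul(I, -197)) = Add(Add(Rational(-9, 2), Pow(Mul(Rational(1, 4), 3), -1)), Mul(272, -197)) = Add(Add(Rational(-9, 2), Pow(Rational(3, 4), -1)), -53584) = Add(Add(Rational(-9, 2), Rational(4, 3)), -53584) = Add(Rational(-19, 6), -53584) = Rational(-321523, 6)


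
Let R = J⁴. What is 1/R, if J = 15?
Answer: 1/50625 ≈ 1.9753e-5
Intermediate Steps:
R = 50625 (R = 15⁴ = 50625)
1/R = 1/50625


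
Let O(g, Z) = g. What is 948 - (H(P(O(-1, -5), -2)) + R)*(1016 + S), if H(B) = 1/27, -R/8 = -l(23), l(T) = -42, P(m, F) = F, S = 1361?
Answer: 21587363/27 ≈ 7.9953e+5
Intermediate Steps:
R = -336 (R = -(-8)*(-42) = -8*42 = -336)
H(B) = 1/27
948 - (H(P(O(-1, -5), -2)) + R)*(1016 + S) = 948 - (1/27 - 336)*(1016 + 1361) = 948 - (-9071)*2377/27 = 948 - 1*(-21561767/27) = 948 + 21561767/27 = 21587363/27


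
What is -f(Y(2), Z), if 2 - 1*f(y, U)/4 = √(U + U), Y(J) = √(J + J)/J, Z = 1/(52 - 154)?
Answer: -8 + 4*I*√51/51 ≈ -8.0 + 0.56011*I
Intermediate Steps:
Z = -1/102 (Z = 1/(-102) = -1/102 ≈ -0.0098039)
Y(J) = √2/√J (Y(J) = √(2*J)/J = (√2*√J)/J = √2/√J)
f(y, U) = 8 - 4*√2*√U (f(y, U) = 8 - 4*√(U + U) = 8 - 4*√2*√U)
-f(Y(2), Z) = -(8 - 4*√2*√(-1/102)) = -(8 - 4*√2*I*√102/102) = -(8 - 4*I*√51/51) = -8 + 4*I*√51/51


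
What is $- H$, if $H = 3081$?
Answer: $-3081$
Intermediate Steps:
$- H = \left(-1\right) 3081 = -3081$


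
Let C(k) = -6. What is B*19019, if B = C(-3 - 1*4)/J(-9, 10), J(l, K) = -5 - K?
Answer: 38038/5 ≈ 7607.6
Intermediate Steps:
B = 2/5 (B = -6/(-5 - 1*10) = -6/(-5 - 10) = -6/(-15) = -6*(-1/15) = 2/5 ≈ 0.40000)
B*19019 = (2/5)*19019 = 38038/5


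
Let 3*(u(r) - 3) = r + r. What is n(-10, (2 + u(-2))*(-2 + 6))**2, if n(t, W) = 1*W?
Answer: 1936/9 ≈ 215.11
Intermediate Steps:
u(r) = 3 + 2*r/3 (u(r) = 3 + (r + r)/3 = 3 + (2*r)/3 = 3 + 2*r/3)
n(t, W) = W
n(-10, (2 + u(-2))*(-2 + 6))**2 = ((2 + (3 + (2/3)*(-2)))*(-2 + 6))**2 = ((2 + (3 - 4/3))*4)**2 = ((2 + 5/3)*4)**2 = ((11/3)*4)**2 = (44/3)**2 = 1936/9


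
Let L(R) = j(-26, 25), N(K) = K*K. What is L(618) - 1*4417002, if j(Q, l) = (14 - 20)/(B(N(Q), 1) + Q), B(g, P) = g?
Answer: -1435525653/325 ≈ -4.4170e+6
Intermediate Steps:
N(K) = K²
j(Q, l) = -6/(Q + Q²) (j(Q, l) = (14 - 20)/(Q² + Q) = -6/(Q + Q²))
L(R) = -3/325 (L(R) = -6/(-26*(1 - 26)) = -6*(-1/26)/(-25) = -6*(-1/26)*(-1/25) = -3/325)
L(618) - 1*4417002 = -3/325 - 1*4417002 = -3/325 - 4417002 = -1435525653/325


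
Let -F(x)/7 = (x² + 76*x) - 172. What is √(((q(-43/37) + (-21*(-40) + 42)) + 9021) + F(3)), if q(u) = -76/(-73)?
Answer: 2*√12588485/73 ≈ 97.206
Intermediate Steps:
q(u) = 76/73 (q(u) = -76*(-1/73) = 76/73)
F(x) = 1204 - 532*x - 7*x² (F(x) = -7*((x² + 76*x) - 172) = -7*(-172 + x² + 76*x) = 1204 - 532*x - 7*x²)
√(((q(-43/37) + (-21*(-40) + 42)) + 9021) + F(3)) = √(((76/73 + (-21*(-40) + 42)) + 9021) + (1204 - 532*3 - 7*3²)) = √(((76/73 + (840 + 42)) + 9021) + (1204 - 1596 - 7*9)) = √(((76/73 + 882) + 9021) + (1204 - 1596 - 63)) = √((64462/73 + 9021) - 455) = √(722995/73 - 455) = √(689780/73) = 2*√12588485/73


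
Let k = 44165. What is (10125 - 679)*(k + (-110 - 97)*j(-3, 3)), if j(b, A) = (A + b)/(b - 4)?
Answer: 417182590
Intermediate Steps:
j(b, A) = (A + b)/(-4 + b)
(10125 - 679)*(k + (-110 - 97)*j(-3, 3)) = (10125 - 679)*(44165 + (-110 - 97)*((3 - 3)/(-4 - 3))) = 9446*(44165 - 207*0/(-7)) = 9446*(44165 - (-207)*0/7) = 9446*(44165 - 207*0) = 9446*(44165 + 0) = 9446*44165 = 417182590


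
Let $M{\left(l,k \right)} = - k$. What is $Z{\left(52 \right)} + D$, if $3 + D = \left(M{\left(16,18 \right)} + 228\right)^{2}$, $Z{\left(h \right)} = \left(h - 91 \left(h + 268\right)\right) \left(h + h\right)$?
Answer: $-2978975$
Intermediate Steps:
$Z{\left(h \right)} = 2 h \left(-24388 - 90 h\right)$ ($Z{\left(h \right)} = \left(h - 91 \left(268 + h\right)\right) 2 h = \left(h - \left(24388 + 91 h\right)\right) 2 h = \left(-24388 - 90 h\right) 2 h = 2 h \left(-24388 - 90 h\right)$)
$D = 44097$ ($D = -3 + \left(\left(-1\right) 18 + 228\right)^{2} = -3 + \left(-18 + 228\right)^{2} = -3 + 210^{2} = -3 + 44100 = 44097$)
$Z{\left(52 \right)} + D = \left(-4\right) 52 \left(12194 + 45 \cdot 52\right) + 44097 = \left(-4\right) 52 \left(12194 + 2340\right) + 44097 = \left(-4\right) 52 \cdot 14534 + 44097 = -3023072 + 44097 = -2978975$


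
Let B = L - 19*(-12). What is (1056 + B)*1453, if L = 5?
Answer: 1872917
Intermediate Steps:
B = 233 (B = 5 - 19*(-12) = 5 + 228 = 233)
(1056 + B)*1453 = (1056 + 233)*1453 = 1289*1453 = 1872917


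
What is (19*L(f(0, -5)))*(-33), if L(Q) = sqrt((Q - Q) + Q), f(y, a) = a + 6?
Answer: -627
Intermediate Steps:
f(y, a) = 6 + a
L(Q) = sqrt(Q) (L(Q) = sqrt(0 + Q) = sqrt(Q))
(19*L(f(0, -5)))*(-33) = (19*sqrt(6 - 5))*(-33) = (19*sqrt(1))*(-33) = (19*1)*(-33) = 19*(-33) = -627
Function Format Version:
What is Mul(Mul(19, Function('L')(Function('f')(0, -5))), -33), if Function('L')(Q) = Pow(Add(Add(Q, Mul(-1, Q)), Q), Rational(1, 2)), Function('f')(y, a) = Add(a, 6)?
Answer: -627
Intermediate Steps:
Function('f')(y, a) = Add(6, a)
Function('L')(Q) = Pow(Q, Rational(1, 2)) (Function('L')(Q) = Pow(Add(0, Q), Rational(1, 2)) = Pow(Q, Rational(1, 2)))
Mul(Mul(19, Function('L')(Function('f')(0, -5))), -33) = Mul(Mul(19, Pow(Add(6, -5), Rational(1, 2))), -33) = Mul(Mul(19, Pow(1, Rational(1, 2))), -33) = Mul(Mul(19, 1), -33) = Mul(19, -33) = -627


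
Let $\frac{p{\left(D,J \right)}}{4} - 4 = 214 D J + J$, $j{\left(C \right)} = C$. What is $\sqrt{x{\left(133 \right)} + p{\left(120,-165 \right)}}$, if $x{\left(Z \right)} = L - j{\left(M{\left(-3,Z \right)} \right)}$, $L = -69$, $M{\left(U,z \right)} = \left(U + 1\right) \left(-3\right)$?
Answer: $i \sqrt{16949519} \approx 4117.0 i$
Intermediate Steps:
$M{\left(U,z \right)} = -3 - 3 U$ ($M{\left(U,z \right)} = \left(1 + U\right) \left(-3\right) = -3 - 3 U$)
$p{\left(D,J \right)} = 16 + 4 J + 856 D J$ ($p{\left(D,J \right)} = 16 + 4 \left(214 D J + J\right) = 16 + 4 \left(J + 214 D J\right) = 16 + \left(4 J + 856 D J\right) = 16 + 4 J + 856 D J$)
$x{\left(Z \right)} = -75$ ($x{\left(Z \right)} = -69 - \left(-3 - -9\right) = -69 - \left(-3 + 9\right) = -69 - 6 = -75$)
$\sqrt{x{\left(133 \right)} + p{\left(120,-165 \right)}} = \sqrt{-75 + \left(16 + 4 \left(-165\right) + 856 \cdot 120 \left(-165\right)\right)} = \sqrt{-75 - 16949444} = \sqrt{-16949519} = i \sqrt{16949519}$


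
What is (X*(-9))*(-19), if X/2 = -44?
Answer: -15048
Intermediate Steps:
X = -88 (X = 2*(-44) = -88)
(X*(-9))*(-19) = -88*(-9)*(-19) = 792*(-19) = -15048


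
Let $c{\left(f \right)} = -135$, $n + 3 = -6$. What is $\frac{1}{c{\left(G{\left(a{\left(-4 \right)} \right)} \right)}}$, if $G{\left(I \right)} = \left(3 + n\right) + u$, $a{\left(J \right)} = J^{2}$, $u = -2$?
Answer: $- \frac{1}{135} \approx -0.0074074$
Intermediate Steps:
$n = -9$ ($n = -3 - 6 = -9$)
$G{\left(I \right)} = -8$ ($G{\left(I \right)} = \left(3 - 9\right) - 2 = -6 - 2 = -8$)
$\frac{1}{c{\left(G{\left(a{\left(-4 \right)} \right)} \right)}} = \frac{1}{-135} = - \frac{1}{135}$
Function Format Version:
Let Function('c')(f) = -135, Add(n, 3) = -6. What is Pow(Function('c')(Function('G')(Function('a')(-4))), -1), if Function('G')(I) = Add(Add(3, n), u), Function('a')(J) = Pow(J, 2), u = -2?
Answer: Rational(-1, 135) ≈ -0.0074074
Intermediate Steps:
n = -9 (n = Add(-3, -6) = -9)
Function('G')(I) = -8 (Function('G')(I) = Add(Add(3, -9), -2) = Add(-6, -2) = -8)
Pow(Function('c')(Function('G')(Function('a')(-4))), -1) = Pow(-135, -1) = Rational(-1, 135)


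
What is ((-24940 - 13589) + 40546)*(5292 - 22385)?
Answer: -34476581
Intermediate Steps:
((-24940 - 13589) + 40546)*(5292 - 22385) = (-38529 + 40546)*(-17093) = 2017*(-17093) = -34476581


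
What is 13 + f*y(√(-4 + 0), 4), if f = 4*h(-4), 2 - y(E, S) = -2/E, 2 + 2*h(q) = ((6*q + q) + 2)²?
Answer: 2709 - 1348*I ≈ 2709.0 - 1348.0*I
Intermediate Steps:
h(q) = -1 + (2 + 7*q)²/2 (h(q) = -1 + ((6*q + q) + 2)²/2 = -1 + (7*q + 2)²/2 = -1 + (2 + 7*q)²/2)
y(E, S) = 2 + 2/E (y(E, S) = 2 - (-2)/E = 2 + 2/E)
f = 1348 (f = 4*(-1 + (2 + 7*(-4))²/2) = 4*(-1 + (2 - 28)²/2) = 4*(-1 + (½)*(-26)²) = 4*(-1 + (½)*676) = 4*(-1 + 338) = 4*337 = 1348)
13 + f*y(√(-4 + 0), 4) = 13 + 1348*(2 + 2/(√(-4 + 0))) = 13 + 1348*(2 + 2/(√(-4))) = 13 + 1348*(2 + 2/((2*I))) = 13 + 1348*(2 + 2*(-I/2)) = 13 + 1348*(2 - I) = 13 + (2696 - 1348*I) = 2709 - 1348*I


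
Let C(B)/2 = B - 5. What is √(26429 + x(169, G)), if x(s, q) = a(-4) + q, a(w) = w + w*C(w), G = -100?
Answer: 3*√2933 ≈ 162.47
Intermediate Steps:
C(B) = -10 + 2*B (C(B) = 2*(B - 5) = 2*(-5 + B) = -10 + 2*B)
a(w) = w + w*(-10 + 2*w)
x(s, q) = 68 + q (x(s, q) = -4*(-9 + 2*(-4)) + q = -4*(-9 - 8) + q = -4*(-17) + q = 68 + q)
√(26429 + x(169, G)) = √(26429 + (68 - 100)) = √(26429 - 32) = √26397 = 3*√2933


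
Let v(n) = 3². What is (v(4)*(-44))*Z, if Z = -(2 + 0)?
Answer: 792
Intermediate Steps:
v(n) = 9
Z = -2 (Z = -1*2 = -2)
(v(4)*(-44))*Z = (9*(-44))*(-2) = -396*(-2) = 792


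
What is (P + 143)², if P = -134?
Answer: 81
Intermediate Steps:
(P + 143)² = (-134 + 143)² = 9² = 81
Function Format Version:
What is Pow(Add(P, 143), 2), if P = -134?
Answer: 81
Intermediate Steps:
Pow(Add(P, 143), 2) = Pow(Add(-134, 143), 2) = Pow(9, 2) = 81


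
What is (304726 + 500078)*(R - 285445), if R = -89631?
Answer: -301862665104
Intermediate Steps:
(304726 + 500078)*(R - 285445) = (304726 + 500078)*(-89631 - 285445) = 804804*(-375076) = -301862665104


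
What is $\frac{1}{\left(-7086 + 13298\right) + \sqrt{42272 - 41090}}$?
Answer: $\frac{3106}{19293881} - \frac{\sqrt{1182}}{38587762} \approx 0.00016009$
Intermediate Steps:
$\frac{1}{\left(-7086 + 13298\right) + \sqrt{42272 - 41090}} = \frac{1}{6212 + \sqrt{1182}}$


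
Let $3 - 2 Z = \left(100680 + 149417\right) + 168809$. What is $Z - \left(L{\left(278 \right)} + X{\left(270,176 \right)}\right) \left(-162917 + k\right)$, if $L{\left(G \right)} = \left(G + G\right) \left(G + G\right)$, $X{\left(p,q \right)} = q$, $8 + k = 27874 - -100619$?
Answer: $\frac{21300042665}{2} \approx 1.065 \cdot 10^{10}$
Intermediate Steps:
$k = 128485$ ($k = -8 + \left(27874 - -100619\right) = -8 + \left(27874 + 100619\right) = -8 + 128493 = 128485$)
$L{\left(G \right)} = 4 G^{2}$ ($L{\left(G \right)} = 2 G 2 G = 4 G^{2}$)
$Z = - \frac{418903}{2}$ ($Z = \frac{3}{2} - \frac{\left(100680 + 149417\right) + 168809}{2} = \frac{3}{2} - \frac{250097 + 168809}{2} = \frac{3}{2} - 209453 = - \frac{418903}{2} \approx -2.0945 \cdot 10^{5}$)
$Z - \left(L{\left(278 \right)} + X{\left(270,176 \right)}\right) \left(-162917 + k\right) = - \frac{418903}{2} - \left(4 \cdot 278^{2} + 176\right) \left(-162917 + 128485\right) = - \frac{418903}{2} - \left(4 \cdot 77284 + 176\right) \left(-34432\right) = - \frac{418903}{2} - \left(309136 + 176\right) \left(-34432\right) = - \frac{418903}{2} - 309312 \left(-34432\right) = - \frac{418903}{2} - -10650230784 = - \frac{418903}{2} + 10650230784 = \frac{21300042665}{2}$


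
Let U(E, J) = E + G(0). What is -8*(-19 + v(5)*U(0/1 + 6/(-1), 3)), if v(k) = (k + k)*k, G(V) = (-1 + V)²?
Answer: 2152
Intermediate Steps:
U(E, J) = 1 + E (U(E, J) = E + (-1 + 0)² = E + (-1)² = E + 1 = 1 + E)
v(k) = 2*k² (v(k) = (2*k)*k = 2*k²)
-8*(-19 + v(5)*U(0/1 + 6/(-1), 3)) = -8*(-19 + (2*5²)*(1 + (0/1 + 6/(-1)))) = -8*(-19 + (2*25)*(1 + (0*1 + 6*(-1)))) = -8*(-19 + 50*(1 + (0 - 6))) = -8*(-19 + 50*(1 - 6)) = -8*(-19 + 50*(-5)) = -8*(-19 - 250) = -8*(-269) = 2152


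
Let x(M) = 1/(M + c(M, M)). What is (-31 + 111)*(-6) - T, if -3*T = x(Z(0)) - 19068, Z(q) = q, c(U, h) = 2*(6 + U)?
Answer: -246095/36 ≈ -6836.0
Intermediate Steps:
c(U, h) = 12 + 2*U
x(M) = 1/(12 + 3*M) (x(M) = 1/(M + (12 + 2*M)) = 1/(12 + 3*M))
T = 228815/36 (T = -(1/(3*(4 + 0)) - 19068)/3 = -((⅓)/4 - 19068)/3 = -((⅓)*(¼) - 19068)/3 = -(1/12 - 19068)/3 = -⅓*(-228815/12) = 228815/36 ≈ 6356.0)
(-31 + 111)*(-6) - T = (-31 + 111)*(-6) - 1*228815/36 = 80*(-6) - 228815/36 = -480 - 228815/36 = -246095/36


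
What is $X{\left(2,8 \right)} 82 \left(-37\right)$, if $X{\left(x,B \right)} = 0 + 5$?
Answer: $-15170$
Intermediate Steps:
$X{\left(x,B \right)} = 5$
$X{\left(2,8 \right)} 82 \left(-37\right) = 5 \cdot 82 \left(-37\right) = 410 \left(-37\right) = -15170$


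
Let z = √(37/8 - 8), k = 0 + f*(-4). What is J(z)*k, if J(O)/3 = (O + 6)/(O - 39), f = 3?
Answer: 1476/271 + 216*I*√6/271 ≈ 5.4465 + 1.9524*I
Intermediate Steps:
k = -12 (k = 0 + 3*(-4) = 0 - 12 = -12)
z = 3*I*√6/4 (z = √(37*(⅛) - 8) = √(37/8 - 8) = √(-27/8) = 3*I*√6/4 ≈ 1.8371*I)
J(O) = 3*(6 + O)/(-39 + O) (J(O) = 3*((O + 6)/(O - 39)) = 3*((6 + O)/(-39 + O)) = 3*(6 + O)/(-39 + O))
J(z)*k = (3*(6 + 3*I*√6/4)/(-39 + 3*I*√6/4))*(-12) = -36*(6 + 3*I*√6/4)/(-39 + 3*I*√6/4)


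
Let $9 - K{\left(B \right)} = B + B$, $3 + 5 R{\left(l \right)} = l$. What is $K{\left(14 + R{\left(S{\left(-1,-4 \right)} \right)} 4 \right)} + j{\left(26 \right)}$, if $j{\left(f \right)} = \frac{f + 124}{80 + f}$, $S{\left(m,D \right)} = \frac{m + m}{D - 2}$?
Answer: $- \frac{10588}{795} \approx -13.318$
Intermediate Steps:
$S{\left(m,D \right)} = \frac{2 m}{-2 + D}$
$R{\left(l \right)} = - \frac{3}{5} + \frac{l}{5}$
$K{\left(B \right)} = 9 - 2 B$ ($K{\left(B \right)} = 9 - \left(B + B\right) = 9 - 2 B$)
$j{\left(f \right)} = \frac{124 + f}{80 + f}$
$K{\left(14 + R{\left(S{\left(-1,-4 \right)} \right)} 4 \right)} + j{\left(26 \right)} = \left(9 - 2 \left(14 + \left(- \frac{3}{5} + \frac{2 \left(-1\right) \frac{1}{-2 - 4}}{5}\right) 4\right)\right) + \frac{124 + 26}{80 + 26} = \left(9 - 2 \left(14 + \left(- \frac{3}{5} + \frac{2 \left(-1\right) \frac{1}{-6}}{5}\right) 4\right)\right) + \frac{1}{106} \cdot 150 = \left(9 - 2 \left(14 + \left(- \frac{3}{5} + \frac{2 \left(-1\right) \left(- \frac{1}{6}\right)}{5}\right) 4\right)\right) + \frac{1}{106} \cdot 150 = \left(9 - 2 \left(14 + \left(- \frac{3}{5} + \frac{1}{5} \cdot \frac{1}{3}\right) 4\right)\right) + \frac{75}{53} = \left(9 - 2 \left(14 + \left(- \frac{3}{5} + \frac{1}{15}\right) 4\right)\right) + \frac{75}{53} = \left(9 - 2 \left(14 - \frac{32}{15}\right)\right) + \frac{75}{53} = \left(9 - \frac{356}{15}\right) + \frac{75}{53} = - \frac{221}{15} + \frac{75}{53} = - \frac{10588}{795}$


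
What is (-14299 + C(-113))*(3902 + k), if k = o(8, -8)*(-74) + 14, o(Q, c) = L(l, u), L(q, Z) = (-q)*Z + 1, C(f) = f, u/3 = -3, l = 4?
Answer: -16977336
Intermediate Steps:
u = -9 (u = 3*(-3) = -9)
L(q, Z) = 1 - Z*q (L(q, Z) = -Z*q + 1 = 1 - Z*q)
o(Q, c) = 37 (o(Q, c) = 1 - 1*(-9)*4 = 1 + 36 = 37)
k = -2724 (k = 37*(-74) + 14 = -2738 + 14 = -2724)
(-14299 + C(-113))*(3902 + k) = (-14299 - 113)*(3902 - 2724) = -14412*1178 = -16977336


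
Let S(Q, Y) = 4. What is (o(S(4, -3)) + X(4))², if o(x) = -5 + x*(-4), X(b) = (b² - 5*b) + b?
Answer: 441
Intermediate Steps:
X(b) = b² - 4*b
o(x) = -5 - 4*x
(o(S(4, -3)) + X(4))² = ((-5 - 4*4) + 4*(-4 + 4))² = ((-5 - 16) + 4*0)² = (-21 + 0)² = (-21)² = 441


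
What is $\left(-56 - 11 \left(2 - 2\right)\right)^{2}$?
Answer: $3136$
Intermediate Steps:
$\left(-56 - 11 \left(2 - 2\right)\right)^{2} = \left(-56 - 0\right)^{2} = \left(-56 + 0\right)^{2} = \left(-56\right)^{2} = 3136$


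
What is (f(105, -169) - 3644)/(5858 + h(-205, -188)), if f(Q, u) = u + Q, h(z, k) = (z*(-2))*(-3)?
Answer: -927/1157 ≈ -0.80121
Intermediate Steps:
h(z, k) = 6*z (h(z, k) = -2*z*(-3) = 6*z)
f(Q, u) = Q + u
(f(105, -169) - 3644)/(5858 + h(-205, -188)) = ((105 - 169) - 3644)/(5858 + 6*(-205)) = (-64 - 3644)/(5858 - 1230) = -3708/4628 = -3708*1/4628 = -927/1157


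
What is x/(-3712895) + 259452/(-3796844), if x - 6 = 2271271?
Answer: -2396750620832/3524320775845 ≈ -0.68006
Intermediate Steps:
x = 2271277 (x = 6 + 2271271 = 2271277)
x/(-3712895) + 259452/(-3796844) = 2271277/(-3712895) + 259452/(-3796844) = 2271277*(-1/3712895) + 259452*(-1/3796844) = -2271277/3712895 - 64863/949211 = -2396750620832/3524320775845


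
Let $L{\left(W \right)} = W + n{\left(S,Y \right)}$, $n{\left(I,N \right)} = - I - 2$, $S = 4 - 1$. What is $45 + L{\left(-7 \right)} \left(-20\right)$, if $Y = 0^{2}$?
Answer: $285$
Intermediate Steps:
$S = 3$ ($S = 4 - 1 = 3$)
$Y = 0$
$n{\left(I,N \right)} = -2 - I$
$L{\left(W \right)} = -5 + W$ ($L{\left(W \right)} = W - 5 = -5 + W$)
$45 + L{\left(-7 \right)} \left(-20\right) = 45 + \left(-5 - 7\right) \left(-20\right) = 45 - -240 = 45 + 240 = 285$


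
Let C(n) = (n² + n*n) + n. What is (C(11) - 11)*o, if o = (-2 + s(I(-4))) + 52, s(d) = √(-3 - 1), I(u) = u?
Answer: 12100 + 484*I ≈ 12100.0 + 484.0*I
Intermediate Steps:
s(d) = 2*I (s(d) = √(-4) = 2*I)
C(n) = n + 2*n² (C(n) = (n² + n²) + n = 2*n² + n = n + 2*n²)
o = 50 + 2*I (o = (-2 + 2*I) + 52 = 50 + 2*I ≈ 50.0 + 2.0*I)
(C(11) - 11)*o = (11*(1 + 2*11) - 11)*(50 + 2*I) = (11*(1 + 22) - 11)*(50 + 2*I) = (11*23 - 11)*(50 + 2*I) = (253 - 11)*(50 + 2*I) = 242*(50 + 2*I) = 12100 + 484*I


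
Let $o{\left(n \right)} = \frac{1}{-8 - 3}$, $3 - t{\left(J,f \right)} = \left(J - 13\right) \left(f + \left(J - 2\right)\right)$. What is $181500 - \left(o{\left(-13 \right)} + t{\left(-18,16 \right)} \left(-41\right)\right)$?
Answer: $\frac{1941930}{11} \approx 1.7654 \cdot 10^{5}$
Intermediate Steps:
$t{\left(J,f \right)} = 3 - \left(-13 + J\right) \left(-2 + J + f\right)$ ($t{\left(J,f \right)} = 3 - \left(J - 13\right) \left(f + \left(J - 2\right)\right) = 3 - \left(-13 + J\right) \left(f + \left(-2 + J\right)\right) = 3 - \left(-13 + J\right) \left(-2 + J + f\right)$)
$o{\left(n \right)} = - \frac{1}{11}$ ($o{\left(n \right)} = \frac{1}{-11} = - \frac{1}{11}$)
$181500 - \left(o{\left(-13 \right)} + t{\left(-18,16 \right)} \left(-41\right)\right) = 181500 - \left(- \frac{1}{11} + \left(-23 - \left(-18\right)^{2} + 13 \cdot 16 + 15 \left(-18\right) - \left(-18\right) 16\right) \left(-41\right)\right) = 181500 - \left(- \frac{1}{11} + \left(-23 - 324 + 208 - 270 + 288\right) \left(-41\right)\right) = 181500 - \left(- \frac{1}{11} - -4961\right) = 181500 - \left(- \frac{1}{11} + 4961\right) = 181500 - \frac{54570}{11} = \frac{1941930}{11}$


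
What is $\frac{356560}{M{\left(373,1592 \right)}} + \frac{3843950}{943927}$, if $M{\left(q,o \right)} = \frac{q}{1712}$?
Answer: $\frac{576203472030790}{352084771} \approx 1.6365 \cdot 10^{6}$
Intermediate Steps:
$M{\left(q,o \right)} = \frac{q}{1712}$ ($M{\left(q,o \right)} = q \frac{1}{1712} = \frac{q}{1712}$)
$\frac{356560}{M{\left(373,1592 \right)}} + \frac{3843950}{943927} = \frac{356560}{\frac{1}{1712} \cdot 373} + \frac{3843950}{943927} = \frac{356560}{\frac{373}{1712}} + 3843950 \cdot \frac{1}{943927} = 356560 \cdot \frac{1712}{373} + \frac{3843950}{943927} = \frac{610430720}{373} + \frac{3843950}{943927} = \frac{576203472030790}{352084771}$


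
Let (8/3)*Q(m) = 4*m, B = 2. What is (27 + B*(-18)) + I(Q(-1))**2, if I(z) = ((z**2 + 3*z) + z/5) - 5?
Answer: 19201/400 ≈ 48.003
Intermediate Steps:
Q(m) = 3*m/2 (Q(m) = 3*(4*m)/8 = 3*m/2)
I(z) = -5 + z**2 + 16*z/5 (I(z) = ((z**2 + 3*z) + z*(1/5)) - 5 = ((z**2 + 3*z) + z/5) - 5 = (z**2 + 16*z/5) - 5 = -5 + z**2 + 16*z/5)
(27 + B*(-18)) + I(Q(-1))**2 = (27 + 2*(-18)) + (-5 + ((3/2)*(-1))**2 + 16*((3/2)*(-1))/5)**2 = (27 - 36) + (-5 + (-3/2)**2 + (16/5)*(-3/2))**2 = -9 + (-5 + 9/4 - 24/5)**2 = -9 + (-151/20)**2 = -9 + 22801/400 = 19201/400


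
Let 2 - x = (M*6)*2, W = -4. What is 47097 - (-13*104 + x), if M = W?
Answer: 48399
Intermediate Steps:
M = -4
x = 50 (x = 2 - (-4*6)*2 = 2 - (-24)*2 = 2 - 1*(-48) = 2 + 48 = 50)
47097 - (-13*104 + x) = 47097 - (-13*104 + 50) = 47097 - (-1352 + 50) = 47097 - 1*(-1302) = 47097 + 1302 = 48399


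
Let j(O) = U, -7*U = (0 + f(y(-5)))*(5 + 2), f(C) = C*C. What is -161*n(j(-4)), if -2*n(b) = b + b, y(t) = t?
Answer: -4025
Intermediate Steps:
f(C) = C²
U = -25 (U = -(0 + (-5)²)*(5 + 2)/7 = -(0 + 25)*7/7 = -25*7/7 = -⅐*175 = -25)
j(O) = -25
n(b) = -b (n(b) = -(b + b)/2 = -b)
-161*n(j(-4)) = -(-161)*(-25) = -161*25 = -4025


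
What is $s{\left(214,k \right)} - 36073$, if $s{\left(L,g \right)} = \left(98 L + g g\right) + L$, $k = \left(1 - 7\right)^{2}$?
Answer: $-13591$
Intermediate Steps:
$k = 36$ ($k = \left(1 - 7\right)^{2} = \left(-6\right)^{2} = 36$)
$s{\left(L,g \right)} = g^{2} + 99 L$ ($s{\left(L,g \right)} = \left(98 L + g^{2}\right) + L = \left(g^{2} + 98 L\right) + L = g^{2} + 99 L$)
$s{\left(214,k \right)} - 36073 = \left(36^{2} + 99 \cdot 214\right) - 36073 = \left(1296 + 21186\right) - 36073 = 22482 - 36073 = -13591$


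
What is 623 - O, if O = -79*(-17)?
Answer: -720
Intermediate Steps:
O = 1343
623 - O = 623 - 1*1343 = 623 - 1343 = -720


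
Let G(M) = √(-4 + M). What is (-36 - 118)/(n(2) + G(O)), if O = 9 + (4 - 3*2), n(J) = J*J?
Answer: -616/13 + 154*√3/13 ≈ -26.866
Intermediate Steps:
n(J) = J²
O = 7 (O = 9 + (4 - 6) = 9 - 2 = 7)
(-36 - 118)/(n(2) + G(O)) = (-36 - 118)/(2² + √(-4 + 7)) = -154/(4 + √3)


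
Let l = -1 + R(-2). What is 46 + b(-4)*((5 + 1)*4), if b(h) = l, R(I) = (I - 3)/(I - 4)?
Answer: 42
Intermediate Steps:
R(I) = (-3 + I)/(-4 + I)
l = -⅙ (l = -1 + (-3 - 2)/(-4 - 2) = -1 - 5/(-6) = -1 - ⅙*(-5) = -1 + ⅚ = -⅙ ≈ -0.16667)
b(h) = -⅙
46 + b(-4)*((5 + 1)*4) = 46 - (5 + 1)*4/6 = 46 - 4 = 42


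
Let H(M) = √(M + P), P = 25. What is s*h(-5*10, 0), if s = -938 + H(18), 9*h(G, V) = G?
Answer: 46900/9 - 50*√43/9 ≈ 5174.7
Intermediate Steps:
h(G, V) = G/9
H(M) = √(25 + M) (H(M) = √(M + 25) = √(25 + M))
s = -938 + √43 (s = -938 + √(25 + 18) = -938 + √43 ≈ -931.44)
s*h(-5*10, 0) = (-938 + √43)*((-5*10)/9) = (-938 + √43)*((⅑)*(-50)) = (-938 + √43)*(-50/9) = 46900/9 - 50*√43/9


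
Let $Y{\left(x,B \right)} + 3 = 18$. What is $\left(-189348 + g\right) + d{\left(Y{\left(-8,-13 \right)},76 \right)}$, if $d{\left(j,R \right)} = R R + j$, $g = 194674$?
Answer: $11117$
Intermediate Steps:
$Y{\left(x,B \right)} = 15$ ($Y{\left(x,B \right)} = -3 + 18 = 15$)
$d{\left(j,R \right)} = j + R^{2}$ ($d{\left(j,R \right)} = R^{2} + j = j + R^{2}$)
$\left(-189348 + g\right) + d{\left(Y{\left(-8,-13 \right)},76 \right)} = \left(-189348 + 194674\right) + \left(15 + 76^{2}\right) = 5326 + \left(15 + 5776\right) = 5326 + 5791 = 11117$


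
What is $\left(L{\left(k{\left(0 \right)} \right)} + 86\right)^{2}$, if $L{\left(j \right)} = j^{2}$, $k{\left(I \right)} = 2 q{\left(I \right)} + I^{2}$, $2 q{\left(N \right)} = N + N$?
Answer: $7396$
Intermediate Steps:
$q{\left(N \right)} = N$ ($q{\left(N \right)} = \frac{N + N}{2} = \frac{2 N}{2} = N$)
$k{\left(I \right)} = I^{2} + 2 I$ ($k{\left(I \right)} = 2 I + I^{2} = I^{2} + 2 I$)
$\left(L{\left(k{\left(0 \right)} \right)} + 86\right)^{2} = \left(\left(0 \left(2 + 0\right)\right)^{2} + 86\right)^{2} = \left(\left(0 \cdot 2\right)^{2} + 86\right)^{2} = \left(0^{2} + 86\right)^{2} = \left(0 + 86\right)^{2} = 86^{2} = 7396$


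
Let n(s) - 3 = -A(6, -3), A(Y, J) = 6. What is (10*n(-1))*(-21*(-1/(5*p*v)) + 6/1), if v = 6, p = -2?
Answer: -339/2 ≈ -169.50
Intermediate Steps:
n(s) = -3 (n(s) = 3 - 1*6 = 3 - 6 = -3)
(10*n(-1))*(-21*(-1/(5*p*v)) + 6/1) = (10*(-3))*(-21/(-5*(-2)*6) + 6/1) = -30*(-21/(10*6) + 6*1) = -30*(-21/60 + 6) = -30*(-21*1/60 + 6) = -30*(-7/20 + 6) = -30*113/20 = -339/2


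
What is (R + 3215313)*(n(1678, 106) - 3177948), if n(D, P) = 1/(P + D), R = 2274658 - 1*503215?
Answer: -7068052459236159/446 ≈ -1.5848e+13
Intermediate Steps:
R = 1771443 (R = 2274658 - 503215 = 1771443)
n(D, P) = 1/(D + P)
(R + 3215313)*(n(1678, 106) - 3177948) = (1771443 + 3215313)*(1/(1678 + 106) - 3177948) = 4986756*(1/1784 - 3177948) = 4986756*(-5669459231/1784) = -7068052459236159/446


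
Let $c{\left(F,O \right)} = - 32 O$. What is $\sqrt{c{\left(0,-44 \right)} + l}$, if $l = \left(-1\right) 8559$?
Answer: $i \sqrt{7151} \approx 84.564 i$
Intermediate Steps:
$l = -8559$
$\sqrt{c{\left(0,-44 \right)} + l} = \sqrt{\left(-32\right) \left(-44\right) - 8559} = \sqrt{1408 - 8559} = \sqrt{-7151} = i \sqrt{7151}$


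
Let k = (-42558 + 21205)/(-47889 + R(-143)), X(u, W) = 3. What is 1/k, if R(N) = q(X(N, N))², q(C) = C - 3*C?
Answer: 47853/21353 ≈ 2.2410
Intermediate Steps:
q(C) = -2*C (q(C) = C - 3*C = -2*C)
R(N) = 36 (R(N) = (-2*3)² = (-6)² = 36)
k = 21353/47853 (k = (-42558 + 21205)/(-47889 + 36) = -21353/(-47853) = -21353*(-1/47853) = 21353/47853 ≈ 0.44622)
1/k = 1/(21353/47853) = 47853/21353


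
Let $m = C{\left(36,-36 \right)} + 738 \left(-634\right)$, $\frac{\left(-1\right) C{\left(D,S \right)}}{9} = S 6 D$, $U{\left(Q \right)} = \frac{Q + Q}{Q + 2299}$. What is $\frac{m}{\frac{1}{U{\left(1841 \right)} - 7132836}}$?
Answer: $\frac{326394397617974}{115} \approx 2.8382 \cdot 10^{12}$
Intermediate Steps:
$U{\left(Q \right)} = \frac{2 Q}{2299 + Q}$
$C{\left(D,S \right)} = - 54 D S$ ($C{\left(D,S \right)} = - 9 S 6 D = - 9 \cdot 6 S D = - 9 \cdot 6 D S = - 54 D S$)
$m = -397908$ ($m = \left(-54\right) 36 \left(-36\right) + 738 \left(-634\right) = 69984 - 467892 = -397908$)
$\frac{m}{\frac{1}{U{\left(1841 \right)} - 7132836}} = - \frac{397908}{\frac{1}{2 \cdot 1841 \frac{1}{2299 + 1841} - 7132836}} = - \frac{397908}{\frac{1}{2 \cdot 1841 \cdot \frac{1}{4140} - 7132836}} = - \frac{397908}{\frac{1}{\frac{1841}{2070} - 7132836}} = - \frac{397908}{\frac{1}{- \frac{14764968679}{2070}}} = - \frac{397908}{- \frac{2070}{14764968679}} = \left(-397908\right) \left(- \frac{14764968679}{2070}\right) = \frac{326394397617974}{115}$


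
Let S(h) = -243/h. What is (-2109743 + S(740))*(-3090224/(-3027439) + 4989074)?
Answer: -2358070459218014747773/224030486 ≈ -1.0526e+13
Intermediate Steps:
(-2109743 + S(740))*(-3090224/(-3027439) + 4989074) = (-2109743 - 243/740)*(-3090224/(-3027439) + 4989074) = (-2109743 - 243*1/740)*(-3090224*(-1/3027439) + 4989074) = (-2109743 - 243/740)*(3090224/3027439 + 4989074) = -1561210063/740*15104120291710/3027439 = -2358070459218014747773/224030486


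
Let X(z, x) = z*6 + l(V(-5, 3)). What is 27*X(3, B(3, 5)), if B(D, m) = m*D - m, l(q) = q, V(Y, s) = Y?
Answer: 351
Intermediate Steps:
B(D, m) = -m + D*m (B(D, m) = D*m - m = -m + D*m)
X(z, x) = -5 + 6*z (X(z, x) = z*6 - 5 = 6*z - 5 = -5 + 6*z)
27*X(3, B(3, 5)) = 27*(-5 + 6*3) = 27*(-5 + 18) = 27*13 = 351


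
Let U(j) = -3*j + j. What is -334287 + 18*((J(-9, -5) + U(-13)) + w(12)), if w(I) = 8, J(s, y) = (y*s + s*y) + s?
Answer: -332217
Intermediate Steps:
U(j) = -2*j
J(s, y) = s + 2*s*y (J(s, y) = (s*y + s*y) + s = 2*s*y + s = s + 2*s*y)
-334287 + 18*((J(-9, -5) + U(-13)) + w(12)) = -334287 + 18*((-9*(1 + 2*(-5)) - 2*(-13)) + 8) = -334287 + 18*((-9*(1 - 10) + 26) + 8) = -334287 + 18*((-9*(-9) + 26) + 8) = -334287 + 18*((81 + 26) + 8) = -334287 + 18*(107 + 8) = -334287 + 18*115 = -334287 + 2070 = -332217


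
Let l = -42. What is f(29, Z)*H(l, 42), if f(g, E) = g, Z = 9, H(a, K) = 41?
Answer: 1189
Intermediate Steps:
f(29, Z)*H(l, 42) = 29*41 = 1189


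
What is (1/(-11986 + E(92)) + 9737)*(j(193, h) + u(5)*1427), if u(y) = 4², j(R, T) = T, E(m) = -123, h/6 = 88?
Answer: 2754268555520/12109 ≈ 2.2746e+8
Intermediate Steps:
h = 528 (h = 6*88 = 528)
u(y) = 16
(1/(-11986 + E(92)) + 9737)*(j(193, h) + u(5)*1427) = (1/(-11986 - 123) + 9737)*(528 + 16*1427) = (1/(-12109) + 9737)*(528 + 22832) = (-1/12109 + 9737)*23360 = (117905332/12109)*23360 = 2754268555520/12109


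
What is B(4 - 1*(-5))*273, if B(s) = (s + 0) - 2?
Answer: 1911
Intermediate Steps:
B(s) = -2 + s (B(s) = s - 2 = -2 + s)
B(4 - 1*(-5))*273 = (-2 + (4 - 1*(-5)))*273 = (-2 + (4 + 5))*273 = (-2 + 9)*273 = 7*273 = 1911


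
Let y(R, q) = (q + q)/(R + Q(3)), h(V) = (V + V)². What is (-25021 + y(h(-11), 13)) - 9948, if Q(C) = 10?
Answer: -664410/19 ≈ -34969.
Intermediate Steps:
h(V) = 4*V² (h(V) = (2*V)² = 4*V²)
y(R, q) = 2*q/(10 + R) (y(R, q) = (q + q)/(R + 10) = (2*q)/(10 + R) = 2*q/(10 + R))
(-25021 + y(h(-11), 13)) - 9948 = (-25021 + 2*13/(10 + 4*(-11)²)) - 9948 = (-25021 + 2*13/(10 + 4*121)) - 9948 = (-25021 + 2*13/(10 + 484)) - 9948 = (-25021 + 2*13/494) - 9948 = (-25021 + 2*13*(1/494)) - 9948 = (-25021 + 1/19) - 9948 = -475398/19 - 9948 = -664410/19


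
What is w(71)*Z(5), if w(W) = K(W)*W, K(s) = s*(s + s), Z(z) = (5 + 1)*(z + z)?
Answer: 42949320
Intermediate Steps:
Z(z) = 12*z (Z(z) = 6*(2*z) = 12*z)
K(s) = 2*s² (K(s) = s*(2*s) = 2*s²)
w(W) = 2*W³ (w(W) = (2*W²)*W = 2*W³)
w(71)*Z(5) = (2*71³)*(12*5) = (2*357911)*60 = 715822*60 = 42949320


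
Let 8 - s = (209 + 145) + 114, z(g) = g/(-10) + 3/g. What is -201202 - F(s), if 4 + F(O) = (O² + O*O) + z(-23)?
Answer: -143612039/230 ≈ -6.2440e+5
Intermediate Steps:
z(g) = 3/g - g/10 (z(g) = g*(-⅒) + 3/g = -g/10 + 3/g = 3/g - g/10)
s = -460 (s = 8 - ((209 + 145) + 114) = 8 - (354 + 114) = 8 - 1*468 = 8 - 468 = -460)
F(O) = -421/230 + 2*O² (F(O) = -4 + ((O² + O*O) + (3/(-23) - ⅒*(-23))) = -4 + ((O² + O²) + (3*(-1/23) + 23/10)) = -4 + (2*O² + (-3/23 + 23/10)) = -4 + (2*O² + 499/230) = -4 + (499/230 + 2*O²) = -421/230 + 2*O²)
-201202 - F(s) = -201202 - (-421/230 + 2*(-460)²) = -201202 - (-421/230 + 2*211600) = -201202 - (-421/230 + 423200) = -201202 - 1*97335579/230 = -201202 - 97335579/230 = -143612039/230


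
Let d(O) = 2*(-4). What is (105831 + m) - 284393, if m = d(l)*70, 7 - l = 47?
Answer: -179122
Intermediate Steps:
l = -40 (l = 7 - 1*47 = 7 - 47 = -40)
d(O) = -8
m = -560 (m = -8*70 = -560)
(105831 + m) - 284393 = (105831 - 560) - 284393 = 105271 - 284393 = -179122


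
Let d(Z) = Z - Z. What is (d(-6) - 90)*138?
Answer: -12420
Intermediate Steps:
d(Z) = 0
(d(-6) - 90)*138 = (0 - 90)*138 = -90*138 = -12420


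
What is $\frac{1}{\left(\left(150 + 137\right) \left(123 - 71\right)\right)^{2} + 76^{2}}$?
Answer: $\frac{1}{222731552} \approx 4.4897 \cdot 10^{-9}$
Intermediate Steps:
$\frac{1}{\left(\left(150 + 137\right) \left(123 - 71\right)\right)^{2} + 76^{2}} = \frac{1}{\left(287 \cdot 52\right)^{2} + 5776} = \frac{1}{14924^{2} + 5776} = \frac{1}{222725776 + 5776} = \frac{1}{222731552}$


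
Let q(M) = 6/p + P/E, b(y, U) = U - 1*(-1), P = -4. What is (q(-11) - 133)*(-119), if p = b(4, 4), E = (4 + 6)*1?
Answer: 78659/5 ≈ 15732.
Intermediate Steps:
E = 10 (E = 10*1 = 10)
b(y, U) = 1 + U (b(y, U) = U + 1 = 1 + U)
p = 5 (p = 1 + 4 = 5)
q(M) = ⅘ (q(M) = 6/5 - 4/10 = 6*(⅕) - 4*⅒ = 6/5 - ⅖ = ⅘)
(q(-11) - 133)*(-119) = (⅘ - 133)*(-119) = -661/5*(-119) = 78659/5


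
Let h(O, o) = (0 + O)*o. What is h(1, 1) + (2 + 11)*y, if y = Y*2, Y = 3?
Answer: 79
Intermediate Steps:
h(O, o) = O*o
y = 6 (y = 3*2 = 6)
h(1, 1) + (2 + 11)*y = 1*1 + (2 + 11)*6 = 1 + 13*6 = 1 + 78 = 79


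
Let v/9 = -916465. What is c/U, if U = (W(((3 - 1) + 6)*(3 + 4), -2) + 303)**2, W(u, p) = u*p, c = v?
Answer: -8248185/36481 ≈ -226.10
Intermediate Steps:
v = -8248185 (v = 9*(-916465) = -8248185)
c = -8248185
W(u, p) = p*u
U = 36481 (U = (-2*((3 - 1) + 6)*(3 + 4) + 303)**2 = (-2*(2 + 6)*7 + 303)**2 = (-16*7 + 303)**2 = (-2*56 + 303)**2 = (-112 + 303)**2 = 191**2 = 36481)
c/U = -8248185/36481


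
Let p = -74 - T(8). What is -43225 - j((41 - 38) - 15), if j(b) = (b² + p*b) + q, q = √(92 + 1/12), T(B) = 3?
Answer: -44293 - √3315/6 ≈ -44303.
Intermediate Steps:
q = √3315/6 (q = √(92 + 1/12) = √(1105/12) = √3315/6 ≈ 9.5960)
p = -77 (p = -74 - 1*3 = -74 - 3 = -77)
j(b) = b² - 77*b + √3315/6 (j(b) = (b² - 77*b) + √3315/6 = b² - 77*b + √3315/6)
-43225 - j((41 - 38) - 15) = -43225 - (((41 - 38) - 15)² - 77*((41 - 38) - 15) + √3315/6) = -43225 - ((3 - 15)² - 77*(3 - 15) + √3315/6) = -43225 - ((-12)² - 77*(-12) + √3315/6) = -43225 - (144 + 924 + √3315/6) = -43225 - (1068 + √3315/6) = -43225 + (-1068 - √3315/6) = -44293 - √3315/6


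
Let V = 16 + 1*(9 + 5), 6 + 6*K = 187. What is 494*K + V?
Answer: 44797/3 ≈ 14932.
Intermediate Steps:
K = 181/6 (K = -1 + (1/6)*187 = -1 + 187/6 = 181/6 ≈ 30.167)
V = 30 (V = 16 + 1*14 = 16 + 14 = 30)
494*K + V = 494*(181/6) + 30 = 44707/3 + 30 = 44797/3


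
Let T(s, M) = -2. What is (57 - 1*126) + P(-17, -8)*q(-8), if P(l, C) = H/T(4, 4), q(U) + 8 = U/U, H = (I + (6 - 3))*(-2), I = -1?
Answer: -83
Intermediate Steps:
H = -4 (H = (-1 + (6 - 3))*(-2) = (-1 + 3)*(-2) = 2*(-2) = -4)
q(U) = -7 (q(U) = -8 + U/U = -8 + 1 = -7)
P(l, C) = 2 (P(l, C) = -4/(-2) = -4*(-½) = 2)
(57 - 1*126) + P(-17, -8)*q(-8) = (57 - 1*126) + 2*(-7) = (57 - 126) - 14 = -69 - 14 = -83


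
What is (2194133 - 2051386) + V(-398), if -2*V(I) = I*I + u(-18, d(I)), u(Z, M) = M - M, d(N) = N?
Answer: 63545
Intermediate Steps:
u(Z, M) = 0
V(I) = -I²/2 (V(I) = -(I*I + 0)/2 = -(I² + 0)/2 = -I²/2)
(2194133 - 2051386) + V(-398) = (2194133 - 2051386) - ½*(-398)² = 142747 - ½*158404 = 142747 - 79202 = 63545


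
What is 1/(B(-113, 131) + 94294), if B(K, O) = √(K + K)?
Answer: 47147/4445679331 - I*√226/8891358662 ≈ 1.0605e-5 - 1.6908e-9*I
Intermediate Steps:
B(K, O) = √2*√K (B(K, O) = √(2*K) = √2*√K)
1/(B(-113, 131) + 94294) = 1/(√2*√(-113) + 94294) = 1/(√2*(I*√113) + 94294) = 1/(I*√226 + 94294) = 1/(94294 + I*√226)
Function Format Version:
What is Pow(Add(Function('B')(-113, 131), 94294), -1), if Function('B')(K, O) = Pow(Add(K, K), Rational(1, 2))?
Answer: Add(Rational(47147, 4445679331), Mul(Rational(-1, 8891358662), I, Pow(226, Rational(1, 2)))) ≈ Add(1.0605e-5, Mul(-1.6908e-9, I))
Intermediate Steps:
Function('B')(K, O) = Mul(Pow(2, Rational(1, 2)), Pow(K, Rational(1, 2))) (Function('B')(K, O) = Pow(Mul(2, K), Rational(1, 2)) = Mul(Pow(2, Rational(1, 2)), Pow(K, Rational(1, 2))))
Pow(Add(Function('B')(-113, 131), 94294), -1) = Pow(Add(Mul(Pow(2, Rational(1, 2)), Pow(-113, Rational(1, 2))), 94294), -1) = Pow(Add(Mul(Pow(2, Rational(1, 2)), Mul(I, Pow(113, Rational(1, 2)))), 94294), -1) = Pow(Add(Mul(I, Pow(226, Rational(1, 2))), 94294), -1) = Pow(Add(94294, Mul(I, Pow(226, Rational(1, 2)))), -1)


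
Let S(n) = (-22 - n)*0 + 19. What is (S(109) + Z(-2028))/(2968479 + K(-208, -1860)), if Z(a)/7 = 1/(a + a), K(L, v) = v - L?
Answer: 77057/12033450312 ≈ 6.4036e-6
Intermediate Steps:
S(n) = 19 (S(n) = 0 + 19 = 19)
Z(a) = 7/(2*a) (Z(a) = 7/(a + a) = 7/((2*a)) = 7*(1/(2*a)) = 7/(2*a))
(S(109) + Z(-2028))/(2968479 + K(-208, -1860)) = (19 + (7/2)/(-2028))/(2968479 + (-1860 - 1*(-208))) = (19 + (7/2)*(-1/2028))/(2968479 + (-1860 + 208)) = (19 - 7/4056)/(2968479 - 1652) = (77057/4056)/2966827 = (77057/4056)*(1/2966827) = 77057/12033450312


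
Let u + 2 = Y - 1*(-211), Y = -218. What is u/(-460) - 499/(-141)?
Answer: 230809/64860 ≈ 3.5586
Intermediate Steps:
u = -9 (u = -2 + (-218 - 1*(-211)) = -2 + (-218 + 211) = -2 - 7 = -9)
u/(-460) - 499/(-141) = -9/(-460) - 499/(-141) = -9*(-1/460) - 499*(-1/141) = 9/460 + 499/141 = 230809/64860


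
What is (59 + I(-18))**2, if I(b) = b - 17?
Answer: 576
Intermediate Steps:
I(b) = -17 + b
(59 + I(-18))**2 = (59 + (-17 - 18))**2 = (59 - 35)**2 = 24**2 = 576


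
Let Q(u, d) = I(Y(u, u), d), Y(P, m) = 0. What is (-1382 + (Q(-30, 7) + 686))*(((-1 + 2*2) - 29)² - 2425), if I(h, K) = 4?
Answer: 1210308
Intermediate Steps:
Q(u, d) = 4
(-1382 + (Q(-30, 7) + 686))*(((-1 + 2*2) - 29)² - 2425) = (-1382 + (4 + 686))*(((-1 + 2*2) - 29)² - 2425) = (-1382 + 690)*(((-1 + 4) - 29)² - 2425) = -692*((3 - 29)² - 2425) = -692*((-26)² - 2425) = -692*(676 - 2425) = -692*(-1749) = 1210308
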